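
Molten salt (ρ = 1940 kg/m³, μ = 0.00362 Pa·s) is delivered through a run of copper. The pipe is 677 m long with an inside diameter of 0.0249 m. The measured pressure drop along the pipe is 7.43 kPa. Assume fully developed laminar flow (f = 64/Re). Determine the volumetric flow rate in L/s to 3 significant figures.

For laminar flow, f = 64/Re with Re = ρVD/μ, so Darcy-Weisbach reduces to ΔP = 32μLV/D². Solving for V: V = ΔP·D²/(32μL) = 7430·(0.0249)²/(32·0.00362·677) = 0.05874 m/s.
Check: Re = ρVD/μ = 1940·0.05874·0.0249/0.00362 = 783.8 < 2300, so the laminar assumption holds.
Q = V·A = 0.05874·(π/4·0.0249²) = 2.86e-05 m³/s = 0.0286 L/s.

Q ≈ 0.0286 L/s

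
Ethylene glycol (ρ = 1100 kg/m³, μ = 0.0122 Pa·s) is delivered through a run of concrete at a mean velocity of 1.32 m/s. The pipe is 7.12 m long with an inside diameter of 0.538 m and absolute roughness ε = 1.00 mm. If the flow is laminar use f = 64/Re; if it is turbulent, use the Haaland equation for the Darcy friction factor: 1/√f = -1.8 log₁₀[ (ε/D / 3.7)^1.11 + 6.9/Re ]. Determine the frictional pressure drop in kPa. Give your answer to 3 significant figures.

ΔP ≈ 0.322 kPa

Reynolds number Re = ρVD/μ = 1100 · 1.32 · 0.538 / 0.0122 = 6.403e+04.
Re > 4000 → turbulent. Relative roughness ε/D = 0.001/0.538 = 0.00186. Haaland: 1/√f = -1.8 log₁₀[(0.00186/3.7)^1.11 + 6.9/6.403e+04] = -1.8 log₁₀[0.000218 + 0.000108] = 6.277, so f = 0.02538.
Darcy-Weisbach: ΔP = f(L/D)(ρV²/2) = 0.02538·(7.12/0.538)·(1100·1.32²/2) = 0.02538·13.23·958.3 = 321.9 Pa.
ΔP = 321.9 Pa = 0.322 kPa.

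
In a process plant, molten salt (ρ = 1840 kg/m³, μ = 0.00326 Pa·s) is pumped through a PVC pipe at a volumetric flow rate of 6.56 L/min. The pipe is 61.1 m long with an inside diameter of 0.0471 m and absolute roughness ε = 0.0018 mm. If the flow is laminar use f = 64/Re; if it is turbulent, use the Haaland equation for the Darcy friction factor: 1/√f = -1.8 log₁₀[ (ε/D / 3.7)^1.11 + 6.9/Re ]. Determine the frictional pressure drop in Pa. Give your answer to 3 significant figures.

Q = 6.56 L/min = 6.56/60000 = 0.0001093 m³/s.
Cross-sectional area A = πD²/4 = π(0.0471)²/4 = 0.001742 m²; mean velocity V = Q/A = 0.0001093/0.001742 = 0.06275 m/s.
Reynolds number Re = ρVD/μ = 1840 · 0.06275 · 0.0471 / 0.00326 = 1668.
Re < 2300 → laminar flow, so f = 64/Re = 64/1668 = 0.03837 (the turbulent correlation is not needed).
Darcy-Weisbach: ΔP = f(L/D)(ρV²/2) = 0.03837·(61.1/0.0471)·(1840·0.06275²/2) = 0.03837·1297·3.623 = 180.3 Pa.

ΔP ≈ 180 Pa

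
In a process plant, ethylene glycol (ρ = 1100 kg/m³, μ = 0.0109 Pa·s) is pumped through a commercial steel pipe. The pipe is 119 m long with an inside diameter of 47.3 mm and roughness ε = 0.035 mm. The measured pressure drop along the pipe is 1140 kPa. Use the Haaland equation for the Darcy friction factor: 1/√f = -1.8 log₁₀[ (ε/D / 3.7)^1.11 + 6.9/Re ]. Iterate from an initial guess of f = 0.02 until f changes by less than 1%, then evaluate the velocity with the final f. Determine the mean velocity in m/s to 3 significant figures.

Rearranging Darcy-Weisbach: V = √(2·ΔP·D/(f·L·ρ)). With ε/D = 3.5e-05/0.0473 = 0.00074, iterate starting from f = 0.02:
  f = 0.02 → V = √(2·1.14e+06·0.0473/(0.02·119·1100)) = 6.418 m/s; Re = ρVD/μ = 3.064e+04; f → 0.02494
  f = 0.02494 → V = 5.747 m/s; Re = 2.743e+04; f → 0.02546
  f = 0.02546 → V = 5.688 m/s; Re = 2.715e+04; f → 0.02551
Converged (Δf/f < 1%). With the final f = 0.02551: V = √(2·1.14e+06·0.0473/(0.02551·119·1100)) = 5.683 m/s.

V ≈ 5.68 m/s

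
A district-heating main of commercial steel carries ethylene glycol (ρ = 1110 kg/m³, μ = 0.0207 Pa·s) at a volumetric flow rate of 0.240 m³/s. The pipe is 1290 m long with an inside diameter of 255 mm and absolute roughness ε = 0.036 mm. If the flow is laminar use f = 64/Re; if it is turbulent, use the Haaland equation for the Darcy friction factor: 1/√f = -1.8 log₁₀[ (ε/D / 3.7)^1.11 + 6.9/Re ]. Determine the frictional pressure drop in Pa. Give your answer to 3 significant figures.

ΔP ≈ 1.24×10^6 Pa

Cross-sectional area A = πD²/4 = π(0.255)²/4 = 0.05107 m²; mean velocity V = Q/A = 0.24/0.05107 = 4.699 m/s.
Reynolds number Re = ρVD/μ = 1110 · 4.699 · 0.255 / 0.0207 = 6.426e+04.
Re > 4000 → turbulent. Relative roughness ε/D = 3.6e-05/0.255 = 0.000141. Haaland: 1/√f = -1.8 log₁₀[(0.000141/3.7)^1.11 + 6.9/6.426e+04] = -1.8 log₁₀[1.25e-05 + 0.000107] = 7.059, so f = 0.02007.
Darcy-Weisbach: ΔP = f(L/D)(ρV²/2) = 0.02007·(1290/0.255)·(1110·4.699²/2) = 0.02007·5059·1.226e+04 = 1.245e+06 Pa.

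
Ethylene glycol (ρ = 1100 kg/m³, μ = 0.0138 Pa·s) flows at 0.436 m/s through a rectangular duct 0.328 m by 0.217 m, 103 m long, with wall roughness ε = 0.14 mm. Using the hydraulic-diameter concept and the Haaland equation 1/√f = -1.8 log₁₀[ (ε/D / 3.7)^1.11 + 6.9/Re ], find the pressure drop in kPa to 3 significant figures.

Hydraulic diameter D_h = 4A/P = 4·(0.328·0.217)/(2·(0.328+0.217)) = 0.2847/1.09 = 0.2612 m.
Re = ρVD_h/μ = 1100·0.436·0.2612/0.0138 = 9078.
ε/D_h = 0.00014/0.2612 = 0.000536; Haaland gives 1/√f = -1.8 log₁₀[5.48e-05+0.00076] = 5.56, so f = 0.03235.
ΔP = f(L/D_h)(ρV²/2) = 0.03235·103/0.2612·104.6 = 1334 Pa.
ΔP = 1.33 kPa.

ΔP ≈ 1.33 kPa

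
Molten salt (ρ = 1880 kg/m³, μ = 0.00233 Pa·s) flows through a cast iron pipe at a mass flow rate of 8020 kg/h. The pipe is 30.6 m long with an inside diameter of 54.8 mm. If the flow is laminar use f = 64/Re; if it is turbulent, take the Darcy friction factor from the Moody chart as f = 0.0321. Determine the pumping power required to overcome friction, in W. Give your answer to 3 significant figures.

P ≈ 5.04 W

ṁ = 8020 kg/h = 8020/3600 = 2.228 kg/s.
A = πD²/4 = π(0.0548)²/4 = 0.002359 m²; mean velocity V = ṁ/(ρA) = 2.228/(1880 · 0.002359) = 0.5024 m/s.
Reynolds number Re = ρVD/μ = 1880 · 0.5024 · 0.0548 / 0.00233 = 2.221e+04.
Re > 4000 → turbulent; use the Moody-chart value f = 0.0321.
Darcy-Weisbach: ΔP = f(L/D)(ρV²/2) = 0.0321·(30.6/0.0548)·(1880·0.5024²/2) = 0.0321·558.4·237.3 = 4253 Pa.
Q = ṁ/ρ = 2.228/1880 = 0.001185 m³/s.
Pumping power P = QΔP = 0.001185·4253 = 5.040 W = 5.04 W.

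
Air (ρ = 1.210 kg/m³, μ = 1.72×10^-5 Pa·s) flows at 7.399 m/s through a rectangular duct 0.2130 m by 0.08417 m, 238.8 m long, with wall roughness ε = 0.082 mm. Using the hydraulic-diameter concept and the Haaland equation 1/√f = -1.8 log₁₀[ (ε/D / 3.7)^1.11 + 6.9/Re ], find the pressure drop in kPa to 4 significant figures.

Hydraulic diameter D_h = 4A/P = 4·(0.213·0.08417)/(2·(0.213+0.08417)) = 0.07171/0.5943 = 0.1207 m.
Re = ρVD_h/μ = 1.21·7.399·0.1207/1.72e-05 = 6.28e+04.
ε/D_h = 8.2e-05/0.1207 = 0.00068; Haaland gives 1/√f = -1.8 log₁₀[7.13e-05+0.00011] = 6.735, so f = 0.02204.
ΔP = f(L/D_h)(ρV²/2) = 0.02204·238.8/0.1207·33.12 = 1445 Pa.
ΔP = 1.445 kPa.

ΔP ≈ 1.445 kPa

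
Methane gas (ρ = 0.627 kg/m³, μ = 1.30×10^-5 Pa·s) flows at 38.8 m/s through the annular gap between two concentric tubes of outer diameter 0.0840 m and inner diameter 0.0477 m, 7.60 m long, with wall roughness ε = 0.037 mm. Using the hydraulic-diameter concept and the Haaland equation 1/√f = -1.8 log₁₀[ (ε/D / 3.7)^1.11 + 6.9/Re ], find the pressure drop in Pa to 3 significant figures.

ΔP ≈ 2260 Pa

Hydraulic diameter D_h = 4A/P = D_o - D_i = 0.084 - 0.0477 = 0.0363 m.
Re = ρVD_h/μ = 0.627·38.8·0.0363/1.3e-05 = 6.793e+04.
ε/D_h = 3.7e-05/0.0363 = 0.00102; Haaland gives 1/√f = -1.8 log₁₀[0.000112+0.000102] = 6.607, so f = 0.0229.
ΔP = f(L/D_h)(ρV²/2) = 0.0229·7.6/0.0363·472 = 2263 Pa.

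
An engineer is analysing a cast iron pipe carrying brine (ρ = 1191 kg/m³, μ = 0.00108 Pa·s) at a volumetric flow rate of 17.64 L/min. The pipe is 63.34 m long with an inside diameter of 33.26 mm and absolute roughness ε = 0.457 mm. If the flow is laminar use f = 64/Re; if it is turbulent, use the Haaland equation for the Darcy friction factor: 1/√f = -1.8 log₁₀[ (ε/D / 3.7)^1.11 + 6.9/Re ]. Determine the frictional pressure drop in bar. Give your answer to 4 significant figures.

Q = 17.64 L/min = 17.64/60000 = 0.000294 m³/s.
Cross-sectional area A = πD²/4 = π(0.03326)²/4 = 0.0008688 m²; mean velocity V = Q/A = 0.000294/0.0008688 = 0.3384 m/s.
Reynolds number Re = ρVD/μ = 1191 · 0.3384 · 0.03326 / 0.00108 = 1.241e+04.
Re > 4000 → turbulent. Relative roughness ε/D = 0.000457/0.03326 = 0.0137. Haaland: 1/√f = -1.8 log₁₀[(0.0137/3.7)^1.11 + 6.9/1.241e+04] = -1.8 log₁₀[0.00201 + 0.000556] = 4.664, so f = 0.04596.
Darcy-Weisbach: ΔP = f(L/D)(ρV²/2) = 0.04596·(63.34/0.03326)·(1191·0.3384²/2) = 0.04596·1904·68.19 = 5969 Pa.
ΔP = 5969 Pa = 0.05969 bar.

ΔP ≈ 0.05969 bar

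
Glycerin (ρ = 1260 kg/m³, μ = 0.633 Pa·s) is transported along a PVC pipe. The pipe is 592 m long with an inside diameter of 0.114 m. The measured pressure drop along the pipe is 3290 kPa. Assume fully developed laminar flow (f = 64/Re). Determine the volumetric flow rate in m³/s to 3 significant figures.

Q ≈ 0.0364 m³/s

For laminar flow, f = 64/Re with Re = ρVD/μ, so Darcy-Weisbach reduces to ΔP = 32μLV/D². Solving for V: V = ΔP·D²/(32μL) = 3.29e+06·(0.114)²/(32·0.633·592) = 3.566 m/s.
Check: Re = ρVD/μ = 1260·3.566·0.114/0.633 = 809.1 < 2300, so the laminar assumption holds.
Q = V·A = 3.566·(π/4·0.114²) = 0.03639 m³/s = 0.0364 m³/s.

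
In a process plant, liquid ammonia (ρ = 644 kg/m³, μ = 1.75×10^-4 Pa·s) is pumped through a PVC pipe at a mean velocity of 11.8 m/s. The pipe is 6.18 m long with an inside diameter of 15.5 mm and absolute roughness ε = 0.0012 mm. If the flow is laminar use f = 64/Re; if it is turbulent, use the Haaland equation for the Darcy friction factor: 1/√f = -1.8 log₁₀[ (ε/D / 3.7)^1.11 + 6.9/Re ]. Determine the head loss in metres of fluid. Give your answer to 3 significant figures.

h_f ≈ 38.2 m

Reynolds number Re = ρVD/μ = 644 · 11.8 · 0.0155 / 0.000175 = 6.731e+05.
Re > 4000 → turbulent. Relative roughness ε/D = 1.2e-06/0.0155 = 7.74e-05. Haaland: 1/√f = -1.8 log₁₀[(7.74e-05/3.7)^1.11 + 6.9/6.731e+05] = -1.8 log₁₀[6.4e-06 + 1.03e-05] = 8.602, so f = 0.01352.
Darcy-Weisbach: ΔP = f(L/D)(ρV²/2) = 0.01352·(6.18/0.0155)·(644·11.8²/2) = 0.01352·398.7·4.484e+04 = 2.416e+05 Pa.
Head loss h_f = ΔP/(ρg) = 2.416e+05/(644·9.81) = 38.2 m.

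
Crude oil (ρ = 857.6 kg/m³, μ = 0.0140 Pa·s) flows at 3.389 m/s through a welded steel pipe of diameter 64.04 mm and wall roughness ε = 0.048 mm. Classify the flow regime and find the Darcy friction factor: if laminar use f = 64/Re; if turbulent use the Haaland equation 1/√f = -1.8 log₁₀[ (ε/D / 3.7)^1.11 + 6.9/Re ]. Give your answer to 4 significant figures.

f ≈ 0.02971

Re = ρVD/μ = 857.6·3.389·0.06404/0.014 = 1.329e+04.
Re > 4000 → turbulent. ε/D = 4.8e-05/0.06404 = 0.00075; Haaland: 1/√f = -1.8 log₁₀[7.95e-05 + 0.000519] = 5.801, so f = 0.02971.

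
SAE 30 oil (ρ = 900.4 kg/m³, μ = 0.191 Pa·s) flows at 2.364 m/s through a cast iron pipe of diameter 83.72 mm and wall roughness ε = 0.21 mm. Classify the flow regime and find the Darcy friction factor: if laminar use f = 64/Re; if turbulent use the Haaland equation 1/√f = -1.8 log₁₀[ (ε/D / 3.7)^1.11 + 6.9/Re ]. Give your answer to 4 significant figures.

f ≈ 0.06860

Re = ρVD/μ = 900.4·2.364·0.08372/0.191 = 933.
Re < 2300 → laminar, so f = 64/Re = 0.0686 (roughness is irrelevant in laminar flow).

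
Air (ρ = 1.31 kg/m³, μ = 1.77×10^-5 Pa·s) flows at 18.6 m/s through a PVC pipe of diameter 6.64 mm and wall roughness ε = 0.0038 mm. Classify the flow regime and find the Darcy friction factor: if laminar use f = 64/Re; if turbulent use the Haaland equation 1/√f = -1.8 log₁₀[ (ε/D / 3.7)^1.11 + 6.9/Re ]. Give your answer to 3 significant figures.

Re = ρVD/μ = 1.31·18.6·0.00664/1.77e-05 = 9141.
Re > 4000 → turbulent. ε/D = 3.8e-06/0.00664 = 0.000572; Haaland: 1/√f = -1.8 log₁₀[5.89e-05 + 0.000755] = 5.561, so f = 0.03234.

f ≈ 0.0323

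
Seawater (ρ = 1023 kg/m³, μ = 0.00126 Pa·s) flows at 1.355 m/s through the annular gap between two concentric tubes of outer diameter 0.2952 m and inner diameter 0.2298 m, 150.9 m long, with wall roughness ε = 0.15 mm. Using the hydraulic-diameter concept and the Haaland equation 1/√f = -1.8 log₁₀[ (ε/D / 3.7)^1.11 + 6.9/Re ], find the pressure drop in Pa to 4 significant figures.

Hydraulic diameter D_h = 4A/P = D_o - D_i = 0.2952 - 0.2298 = 0.0654 m.
Re = ρVD_h/μ = 1023·1.355·0.0654/0.00126 = 7.195e+04.
ε/D_h = 0.00015/0.0654 = 0.00229; Haaland gives 1/√f = -1.8 log₁₀[0.000275+9.59e-05] = 6.175, so f = 0.02622.
ΔP = f(L/D_h)(ρV²/2) = 0.02622·150.9/0.0654·939.1 = 5.683e+04 Pa.

ΔP ≈ 56830 Pa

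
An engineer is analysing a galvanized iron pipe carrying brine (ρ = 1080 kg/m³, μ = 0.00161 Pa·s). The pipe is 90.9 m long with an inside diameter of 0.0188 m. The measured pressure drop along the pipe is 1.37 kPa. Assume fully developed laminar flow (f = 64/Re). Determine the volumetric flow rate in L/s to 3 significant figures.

Q ≈ 0.0287 L/s

For laminar flow, f = 64/Re with Re = ρVD/μ, so Darcy-Weisbach reduces to ΔP = 32μLV/D². Solving for V: V = ΔP·D²/(32μL) = 1370·(0.0188)²/(32·0.00161·90.9) = 0.1034 m/s.
Check: Re = ρVD/μ = 1080·0.1034·0.0188/0.00161 = 1304 < 2300, so the laminar assumption holds.
Q = V·A = 0.1034·(π/4·0.0188²) = 2.87e-05 m³/s = 0.0287 L/s.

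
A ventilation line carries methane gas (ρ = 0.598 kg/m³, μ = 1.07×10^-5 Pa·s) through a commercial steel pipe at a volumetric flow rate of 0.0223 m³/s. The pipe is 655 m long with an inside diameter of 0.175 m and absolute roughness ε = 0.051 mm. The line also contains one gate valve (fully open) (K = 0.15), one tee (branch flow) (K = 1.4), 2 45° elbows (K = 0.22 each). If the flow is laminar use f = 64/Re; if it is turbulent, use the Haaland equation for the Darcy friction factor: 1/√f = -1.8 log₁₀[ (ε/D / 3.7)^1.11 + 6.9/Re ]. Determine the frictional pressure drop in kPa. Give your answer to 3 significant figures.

ΔP ≈ 0.0313 kPa

Cross-sectional area A = πD²/4 = π(0.175)²/4 = 0.02405 m²; mean velocity V = Q/A = 0.0223/0.02405 = 0.9271 m/s.
Reynolds number Re = ρVD/μ = 0.598 · 0.9271 · 0.175 / 1.07e-05 = 9068.
Re > 4000 → turbulent. Relative roughness ε/D = 5.1e-05/0.175 = 0.000291. Haaland: 1/√f = -1.8 log₁₀[(0.000291/3.7)^1.11 + 6.9/9068] = -1.8 log₁₀[2.79e-05 + 0.000761] = 5.585, so f = 0.03205.
Total minor-loss coefficient ΣK = 1·0.15 + 1·1.4 + 2·0.22 = 1.99.
ΔP = [f·L/D + ΣK]·(ρV²/2) = [0.03205·655/0.175 + 1.99]·(0.598·0.9271²/2) = [120 + 1.99]·0.257 = 31.35 Pa.
ΔP = 31.35 Pa = 0.0313 kPa.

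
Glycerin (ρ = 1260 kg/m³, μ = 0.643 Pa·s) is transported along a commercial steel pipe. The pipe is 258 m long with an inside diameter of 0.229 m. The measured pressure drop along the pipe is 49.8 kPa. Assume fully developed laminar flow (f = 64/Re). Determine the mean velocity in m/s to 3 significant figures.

V ≈ 0.492 m/s

For laminar flow, f = 64/Re with Re = ρVD/μ, so Darcy-Weisbach reduces to ΔP = 32μLV/D². Solving for V: V = ΔP·D²/(32μL) = 4.98e+04·(0.229)²/(32·0.643·258) = 0.4919 m/s.
Check: Re = ρVD/μ = 1260·0.4919·0.229/0.643 = 220.8 < 2300, so the laminar assumption holds.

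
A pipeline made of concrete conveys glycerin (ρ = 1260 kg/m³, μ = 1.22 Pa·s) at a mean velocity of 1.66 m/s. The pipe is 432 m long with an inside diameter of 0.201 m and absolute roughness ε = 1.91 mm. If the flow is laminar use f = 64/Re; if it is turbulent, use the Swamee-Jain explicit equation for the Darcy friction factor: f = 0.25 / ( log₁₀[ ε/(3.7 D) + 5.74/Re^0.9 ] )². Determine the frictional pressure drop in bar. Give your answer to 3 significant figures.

ΔP ≈ 6.93 bar

Reynolds number Re = ρVD/μ = 1260 · 1.66 · 0.201 / 1.22 = 344.6.
Re < 2300 → laminar flow, so f = 64/Re = 64/344.6 = 0.1857 (the turbulent correlation is not needed).
Darcy-Weisbach: ΔP = f(L/D)(ρV²/2) = 0.1857·(432/0.201)·(1260·1.66²/2) = 0.1857·2149·1736 = 6.93e+05 Pa.
ΔP = 6.93e+05 Pa = 6.93 bar.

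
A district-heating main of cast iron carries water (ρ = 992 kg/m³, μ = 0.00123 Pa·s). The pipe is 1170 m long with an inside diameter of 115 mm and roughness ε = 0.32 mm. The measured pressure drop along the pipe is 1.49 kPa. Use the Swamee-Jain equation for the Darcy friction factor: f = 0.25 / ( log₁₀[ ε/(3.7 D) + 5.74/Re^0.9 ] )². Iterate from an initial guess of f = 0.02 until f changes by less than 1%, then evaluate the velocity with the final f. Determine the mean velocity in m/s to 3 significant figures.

Rearranging Darcy-Weisbach: V = √(2·ΔP·D/(f·L·ρ)). With ε/D = 0.00032/0.115 = 0.00278, iterate starting from f = 0.02:
  f = 0.02 → V = √(2·1490·0.115/(0.02·1170·992)) = 0.1215 m/s; Re = ρVD/μ = 1.127e+04; f → 0.03458
  f = 0.03458 → V = 0.09241 m/s; Re = 8571; f → 0.03647
  f = 0.03647 → V = 0.08998 m/s; Re = 8345; f → 0.03667
Converged (Δf/f < 1%). With the final f = 0.03667: V = √(2·1490·0.115/(0.03667·1170·992)) = 0.08973 m/s.

V ≈ 0.0897 m/s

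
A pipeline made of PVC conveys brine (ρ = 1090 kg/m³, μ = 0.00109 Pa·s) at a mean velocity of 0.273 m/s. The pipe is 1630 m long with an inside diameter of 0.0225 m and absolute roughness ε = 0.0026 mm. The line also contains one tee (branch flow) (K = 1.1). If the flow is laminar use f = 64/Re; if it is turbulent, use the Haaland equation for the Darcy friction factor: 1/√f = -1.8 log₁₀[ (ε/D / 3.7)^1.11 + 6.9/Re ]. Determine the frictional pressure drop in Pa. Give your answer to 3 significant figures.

ΔP ≈ 105000 Pa

Reynolds number Re = ρVD/μ = 1090 · 0.273 · 0.0225 / 0.00109 = 6143.
Re > 4000 → turbulent. Relative roughness ε/D = 2.6e-06/0.0225 = 0.000116. Haaland: 1/√f = -1.8 log₁₀[(0.000116/3.7)^1.11 + 6.9/6143] = -1.8 log₁₀[9.98e-06 + 0.00112] = 5.302, so f = 0.03557.
Total minor-loss coefficient ΣK = 1·1.1 = 1.1.
ΔP = [f·L/D + ΣK]·(ρV²/2) = [0.03557·1630/0.0225 + 1.1]·(1090·0.273²/2) = [2577 + 1.1]·40.62 = 1.047e+05 Pa.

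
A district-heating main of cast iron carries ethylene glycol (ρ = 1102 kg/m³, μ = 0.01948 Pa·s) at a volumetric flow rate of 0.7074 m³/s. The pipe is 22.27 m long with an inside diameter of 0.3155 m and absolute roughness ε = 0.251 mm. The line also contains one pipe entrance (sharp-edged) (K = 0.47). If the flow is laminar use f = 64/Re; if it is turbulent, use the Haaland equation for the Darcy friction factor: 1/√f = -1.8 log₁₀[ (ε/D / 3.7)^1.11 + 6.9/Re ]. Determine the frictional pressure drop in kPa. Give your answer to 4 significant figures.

Cross-sectional area A = πD²/4 = π(0.3155)²/4 = 0.07818 m²; mean velocity V = Q/A = 0.7074/0.07818 = 9.048 m/s.
Reynolds number Re = ρVD/μ = 1102 · 9.048 · 0.3155 / 0.0195 = 1.615e+05.
Re > 4000 → turbulent. Relative roughness ε/D = 0.000251/0.3155 = 0.000796. Haaland: 1/√f = -1.8 log₁₀[(0.000796/3.7)^1.11 + 6.9/1.615e+05] = -1.8 log₁₀[8.49e-05 + 4.27e-05] = 7.009, so f = 0.02035.
Total minor-loss coefficient ΣK = 1·0.47 = 0.47.
ΔP = [f·L/D + ΣK]·(ρV²/2) = [0.02035·22.27/0.3155 + 0.47]·(1102·9.048²/2) = [1.437 + 0.47]·4.511e+04 = 8.602e+04 Pa.
ΔP = 8.602e+04 Pa = 86.02 kPa.

ΔP ≈ 86.02 kPa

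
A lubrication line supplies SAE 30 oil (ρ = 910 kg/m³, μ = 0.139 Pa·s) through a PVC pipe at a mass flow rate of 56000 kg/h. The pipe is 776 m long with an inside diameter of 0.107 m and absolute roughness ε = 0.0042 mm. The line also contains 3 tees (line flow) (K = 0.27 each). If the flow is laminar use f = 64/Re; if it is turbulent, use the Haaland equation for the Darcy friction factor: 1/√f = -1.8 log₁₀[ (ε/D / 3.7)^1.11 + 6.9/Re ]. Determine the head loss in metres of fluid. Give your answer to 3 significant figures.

ṁ = 56000 kg/h = 56000/3600 = 15.56 kg/s.
A = πD²/4 = π(0.107)²/4 = 0.008992 m²; mean velocity V = ṁ/(ρA) = 15.56/(910 · 0.008992) = 1.901 m/s.
Reynolds number Re = ρVD/μ = 910 · 1.901 · 0.107 / 0.139 = 1332.
Re < 2300 → laminar flow, so f = 64/Re = 64/1332 = 0.04806 (the turbulent correlation is not needed).
Total minor-loss coefficient ΣK = 3·0.27 = 0.81.
ΔP = [f·L/D + ΣK]·(ρV²/2) = [0.04806·776/0.107 + 0.81]·(910·1.901²/2) = [348.5 + 0.81]·1644 = 5.745e+05 Pa.
Head loss h_f = ΔP/(ρg) = 5.745e+05/(910·9.81) = 64.3 m.

h_f ≈ 64.3 m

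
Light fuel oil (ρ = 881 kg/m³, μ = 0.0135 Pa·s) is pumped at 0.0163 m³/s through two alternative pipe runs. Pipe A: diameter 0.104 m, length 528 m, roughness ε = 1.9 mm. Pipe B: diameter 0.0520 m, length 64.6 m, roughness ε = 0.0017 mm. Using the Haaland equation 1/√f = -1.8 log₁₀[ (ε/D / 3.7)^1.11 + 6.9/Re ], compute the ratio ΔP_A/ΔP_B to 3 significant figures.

ΔP_A/ΔP_B ≈ 0.529

Pipe A: V = Q/A = 0.0163/0.008495 = 1.919 m/s; Re = 1.302e+04; ε/D = 0.0183; Haaland → f = 0.05003; ΔP_A = f(L/D)(ρV²/2) = 4.12e+05 Pa.
Pipe B: V = Q/A = 0.0163/0.002124 = 7.675 m/s; Re = 2.605e+04; ε/D = 3.27e-05; Haaland → f = 0.02418; ΔP_B = f(L/D)(ρV²/2) = 7.794e+05 Pa.
ΔP_A/ΔP_B = 4.12e+05/7.794e+05 = 0.529.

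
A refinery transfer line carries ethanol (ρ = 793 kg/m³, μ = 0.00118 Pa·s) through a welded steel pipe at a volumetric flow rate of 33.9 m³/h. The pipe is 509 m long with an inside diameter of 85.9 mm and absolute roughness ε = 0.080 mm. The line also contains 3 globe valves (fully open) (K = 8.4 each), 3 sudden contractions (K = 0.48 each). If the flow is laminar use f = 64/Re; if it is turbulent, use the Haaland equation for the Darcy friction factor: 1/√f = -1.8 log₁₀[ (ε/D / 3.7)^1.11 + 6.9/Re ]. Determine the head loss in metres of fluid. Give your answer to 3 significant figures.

Q = 33.9 m³/h = 33.9/3600 = 0.009417 m³/s.
Cross-sectional area A = πD²/4 = π(0.0859)²/4 = 0.005795 m²; mean velocity V = Q/A = 0.009417/0.005795 = 1.625 m/s.
Reynolds number Re = ρVD/μ = 793 · 1.625 · 0.0859 / 0.00118 = 9.38e+04.
Re > 4000 → turbulent. Relative roughness ε/D = 8e-05/0.0859 = 0.000931. Haaland: 1/√f = -1.8 log₁₀[(0.000931/3.7)^1.11 + 6.9/9.38e+04] = -1.8 log₁₀[0.000101 + 7.36e-05] = 6.764, so f = 0.02186.
Total minor-loss coefficient ΣK = 3·8.4 + 3·0.48 = 26.6.
ΔP = [f·L/D + ΣK]·(ρV²/2) = [0.02186·509/0.0859 + 26.6]·(793·1.625²/2) = [129.5 + 26.6]·1047 = 1.635e+05 Pa.
Head loss h_f = ΔP/(ρg) = 1.635e+05/(793·9.81) = 21.0 m.

h_f ≈ 21.0 m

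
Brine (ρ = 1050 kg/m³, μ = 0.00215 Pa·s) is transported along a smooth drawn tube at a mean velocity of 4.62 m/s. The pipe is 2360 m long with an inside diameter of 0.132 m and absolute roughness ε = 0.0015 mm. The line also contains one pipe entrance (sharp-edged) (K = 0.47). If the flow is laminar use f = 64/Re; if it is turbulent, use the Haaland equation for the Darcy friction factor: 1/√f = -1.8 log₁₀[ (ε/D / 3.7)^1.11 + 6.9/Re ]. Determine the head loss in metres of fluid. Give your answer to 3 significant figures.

h_f ≈ 282 m

Reynolds number Re = ρVD/μ = 1050 · 4.62 · 0.132 / 0.00215 = 2.978e+05.
Re > 4000 → turbulent. Relative roughness ε/D = 1.5e-06/0.132 = 1.14e-05. Haaland: 1/√f = -1.8 log₁₀[(1.14e-05/3.7)^1.11 + 6.9/2.978e+05] = -1.8 log₁₀[7.6e-07 + 2.32e-05] = 8.318, so f = 0.01445.
Total minor-loss coefficient ΣK = 1·0.47 = 0.47.
ΔP = [f·L/D + ΣK]·(ρV²/2) = [0.01445·2360/0.132 + 0.47]·(1050·4.62²/2) = [258.4 + 0.47]·1.121e+04 = 2.901e+06 Pa.
Head loss h_f = ΔP/(ρg) = 2.901e+06/(1050·9.81) = 282 m.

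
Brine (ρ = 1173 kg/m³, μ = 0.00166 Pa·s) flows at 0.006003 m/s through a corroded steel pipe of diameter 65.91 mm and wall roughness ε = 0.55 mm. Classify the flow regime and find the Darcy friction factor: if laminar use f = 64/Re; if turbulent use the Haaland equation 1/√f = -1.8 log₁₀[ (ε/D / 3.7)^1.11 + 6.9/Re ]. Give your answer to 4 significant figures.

Re = ρVD/μ = 1173·0.006003·0.06591/0.00166 = 279.6.
Re < 2300 → laminar, so f = 64/Re = 0.2289 (roughness is irrelevant in laminar flow).

f ≈ 0.2289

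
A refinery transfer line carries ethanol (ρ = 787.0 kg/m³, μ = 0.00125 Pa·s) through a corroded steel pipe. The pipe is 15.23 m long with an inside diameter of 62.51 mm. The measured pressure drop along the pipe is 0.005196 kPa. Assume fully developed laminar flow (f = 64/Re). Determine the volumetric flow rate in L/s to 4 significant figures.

Q ≈ 0.1023 L/s

For laminar flow, f = 64/Re with Re = ρVD/μ, so Darcy-Weisbach reduces to ΔP = 32μLV/D². Solving for V: V = ΔP·D²/(32μL) = 5.196·(0.06251)²/(32·0.00125·15.23) = 0.03333 m/s.
Check: Re = ρVD/μ = 787·0.03333·0.06251/0.00125 = 1312 < 2300, so the laminar assumption holds.
Q = V·A = 0.03333·(π/4·0.06251²) = 0.0001023 m³/s = 0.1023 L/s.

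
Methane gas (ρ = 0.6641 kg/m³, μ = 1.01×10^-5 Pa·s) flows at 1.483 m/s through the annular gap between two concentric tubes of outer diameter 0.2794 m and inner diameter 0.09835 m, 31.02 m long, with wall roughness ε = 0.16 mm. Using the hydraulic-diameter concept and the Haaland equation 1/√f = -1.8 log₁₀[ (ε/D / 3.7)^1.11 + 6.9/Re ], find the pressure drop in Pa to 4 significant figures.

ΔP ≈ 3.518 Pa

Hydraulic diameter D_h = 4A/P = D_o - D_i = 0.2794 - 0.09835 = 0.181 m.
Re = ρVD_h/μ = 0.6641·1.483·0.181/1.01e-05 = 1.765e+04.
ε/D_h = 0.00016/0.181 = 0.000884; Haaland gives 1/√f = -1.8 log₁₀[9.54e-05+0.000391] = 5.964, so f = 0.02812.
ΔP = f(L/D_h)(ρV²/2) = 0.02812·31.02/0.181·0.7303 = 3.518 Pa.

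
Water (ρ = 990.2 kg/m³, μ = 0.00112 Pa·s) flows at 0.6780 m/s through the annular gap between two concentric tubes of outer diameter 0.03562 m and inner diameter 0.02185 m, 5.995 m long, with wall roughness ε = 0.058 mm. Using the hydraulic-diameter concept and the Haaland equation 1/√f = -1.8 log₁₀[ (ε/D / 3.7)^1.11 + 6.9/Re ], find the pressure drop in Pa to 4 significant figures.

Hydraulic diameter D_h = 4A/P = D_o - D_i = 0.03562 - 0.02185 = 0.01377 m.
Re = ρVD_h/μ = 990.2·0.678·0.01377/0.00112 = 8254.
ε/D_h = 5.8e-05/0.01377 = 0.00421; Haaland gives 1/√f = -1.8 log₁₀[0.00054+0.000836] = 5.15, so f = 0.0377.
ΔP = f(L/D_h)(ρV²/2) = 0.0377·5.995/0.01377·227.6 = 3735 Pa.

ΔP ≈ 3735 Pa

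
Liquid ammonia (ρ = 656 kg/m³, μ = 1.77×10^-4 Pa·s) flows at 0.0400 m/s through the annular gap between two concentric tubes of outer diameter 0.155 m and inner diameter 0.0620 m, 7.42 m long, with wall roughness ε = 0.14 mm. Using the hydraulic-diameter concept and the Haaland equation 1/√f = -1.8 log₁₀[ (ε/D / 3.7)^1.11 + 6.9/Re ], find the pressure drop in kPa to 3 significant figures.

ΔP ≈ 0.00128 kPa

Hydraulic diameter D_h = 4A/P = D_o - D_i = 0.155 - 0.062 = 0.093 m.
Re = ρVD_h/μ = 656·0.04·0.093/0.000177 = 1.379e+04.
ε/D_h = 0.00014/0.093 = 0.00151; Haaland gives 1/√f = -1.8 log₁₀[0.000172+0.0005] = 5.71, so f = 0.03067.
ΔP = f(L/D_h)(ρV²/2) = 0.03067·7.42/0.093·0.5248 = 1.284 Pa.
ΔP = 0.00128 kPa.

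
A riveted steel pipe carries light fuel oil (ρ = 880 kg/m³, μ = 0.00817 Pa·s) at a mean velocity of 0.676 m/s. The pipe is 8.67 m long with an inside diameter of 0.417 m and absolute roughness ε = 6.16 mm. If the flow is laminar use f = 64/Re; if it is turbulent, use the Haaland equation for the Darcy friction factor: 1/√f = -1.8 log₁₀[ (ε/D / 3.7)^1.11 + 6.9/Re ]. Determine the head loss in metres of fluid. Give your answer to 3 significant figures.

h_f ≈ 0.0218 m

Reynolds number Re = ρVD/μ = 880 · 0.676 · 0.417 / 0.00817 = 3.036e+04.
Re > 4000 → turbulent. Relative roughness ε/D = 0.00616/0.417 = 0.0148. Haaland: 1/√f = -1.8 log₁₀[(0.0148/3.7)^1.11 + 6.9/3.036e+04] = -1.8 log₁₀[0.00217 + 0.000227] = 4.715, so f = 0.04498.
Darcy-Weisbach: ΔP = f(L/D)(ρV²/2) = 0.04498·(8.67/0.417)·(880·0.676²/2) = 0.04498·20.79·201.1 = 188 Pa.
Head loss h_f = ΔP/(ρg) = 188/(880·9.81) = 0.0218 m.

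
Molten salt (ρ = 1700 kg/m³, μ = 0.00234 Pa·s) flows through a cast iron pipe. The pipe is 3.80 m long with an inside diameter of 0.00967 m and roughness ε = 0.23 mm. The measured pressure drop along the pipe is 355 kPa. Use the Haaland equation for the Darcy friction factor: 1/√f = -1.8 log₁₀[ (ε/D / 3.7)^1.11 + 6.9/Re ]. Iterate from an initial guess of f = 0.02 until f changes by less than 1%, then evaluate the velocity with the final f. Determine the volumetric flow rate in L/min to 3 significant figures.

Rearranging Darcy-Weisbach: V = √(2·ΔP·D/(f·L·ρ)). With ε/D = 0.00023/0.00967 = 0.0238, iterate starting from f = 0.02:
  f = 0.02 → V = √(2·3.55e+05·0.00967/(0.02·3.8·1700)) = 7.29 m/s; Re = ρVD/μ = 5.121e+04; f → 0.05281
  f = 0.05281 → V = 4.486 m/s; Re = 3.151e+04; f → 0.05323
Converged (Δf/f < 1%). With the final f = 0.05323: V = √(2·3.55e+05·0.00967/(0.05323·3.8·1700)) = 4.468 m/s.
Q = V·A = 4.468·(π/4·0.00967²) = 0.0003282 m³/s = 19.7 L/min.

Q ≈ 19.7 L/min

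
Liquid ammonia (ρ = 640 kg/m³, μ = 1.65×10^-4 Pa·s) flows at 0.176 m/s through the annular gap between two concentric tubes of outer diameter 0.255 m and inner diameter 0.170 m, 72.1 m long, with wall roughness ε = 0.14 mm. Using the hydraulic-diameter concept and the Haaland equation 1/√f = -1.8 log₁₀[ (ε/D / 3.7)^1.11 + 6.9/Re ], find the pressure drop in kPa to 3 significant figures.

ΔP ≈ 0.211 kPa

Hydraulic diameter D_h = 4A/P = D_o - D_i = 0.255 - 0.17 = 0.085 m.
Re = ρVD_h/μ = 640·0.176·0.085/0.000165 = 5.803e+04.
ε/D_h = 0.00014/0.085 = 0.00165; Haaland gives 1/√f = -1.8 log₁₀[0.00019+0.000119] = 6.317, so f = 0.02506.
ΔP = f(L/D_h)(ρV²/2) = 0.02506·72.1/0.085·9.912 = 210.7 Pa.
ΔP = 0.211 kPa.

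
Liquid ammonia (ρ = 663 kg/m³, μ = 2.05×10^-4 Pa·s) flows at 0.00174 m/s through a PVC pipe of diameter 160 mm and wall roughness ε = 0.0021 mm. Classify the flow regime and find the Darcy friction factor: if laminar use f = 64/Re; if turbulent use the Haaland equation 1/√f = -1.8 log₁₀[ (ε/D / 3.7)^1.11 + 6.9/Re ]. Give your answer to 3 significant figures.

f ≈ 0.0711

Re = ρVD/μ = 663·0.00174·0.16/0.000205 = 900.4.
Re < 2300 → laminar, so f = 64/Re = 0.07108 (roughness is irrelevant in laminar flow).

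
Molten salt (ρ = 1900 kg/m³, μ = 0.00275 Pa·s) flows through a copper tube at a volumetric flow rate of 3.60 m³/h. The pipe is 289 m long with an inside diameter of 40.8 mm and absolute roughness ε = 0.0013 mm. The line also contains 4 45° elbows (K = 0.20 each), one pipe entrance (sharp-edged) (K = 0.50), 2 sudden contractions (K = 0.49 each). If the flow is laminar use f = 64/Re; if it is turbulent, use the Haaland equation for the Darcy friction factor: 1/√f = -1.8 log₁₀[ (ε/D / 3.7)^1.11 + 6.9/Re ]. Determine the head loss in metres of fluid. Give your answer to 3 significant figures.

Q = 3.60 m³/h = 3.60/3600 = 0.001 m³/s.
Cross-sectional area A = πD²/4 = π(0.0408)²/4 = 0.001307 m²; mean velocity V = Q/A = 0.001/0.001307 = 0.7649 m/s.
Reynolds number Re = ρVD/μ = 1900 · 0.7649 · 0.0408 / 0.00275 = 2.156e+04.
Re > 4000 → turbulent. Relative roughness ε/D = 1.3e-06/0.0408 = 3.19e-05. Haaland: 1/√f = -1.8 log₁₀[(3.19e-05/3.7)^1.11 + 6.9/2.156e+04] = -1.8 log₁₀[2.39e-06 + 0.00032] = 6.285, so f = 0.02532.
Total minor-loss coefficient ΣK = 4·0.2 + 1·0.5 + 2·0.49 = 2.28.
ΔP = [f·L/D + ΣK]·(ρV²/2) = [0.02532·289/0.0408 + 2.28]·(1900·0.7649²/2) = [179.3 + 2.28]·555.8 = 1.009e+05 Pa.
Head loss h_f = ΔP/(ρg) = 1.009e+05/(1900·9.81) = 5.42 m.

h_f ≈ 5.42 m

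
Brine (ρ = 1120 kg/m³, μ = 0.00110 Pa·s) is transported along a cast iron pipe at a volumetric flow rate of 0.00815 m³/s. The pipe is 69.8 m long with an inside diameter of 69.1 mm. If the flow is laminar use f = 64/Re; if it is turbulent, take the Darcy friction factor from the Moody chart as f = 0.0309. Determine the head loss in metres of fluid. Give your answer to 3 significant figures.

h_f ≈ 7.51 m

Cross-sectional area A = πD²/4 = π(0.0691)²/4 = 0.00375 m²; mean velocity V = Q/A = 0.00815/0.00375 = 2.173 m/s.
Reynolds number Re = ρVD/μ = 1120 · 2.173 · 0.0691 / 0.0011 = 1.529e+05.
Re > 4000 → turbulent; use the Moody-chart value f = 0.0309.
Darcy-Weisbach: ΔP = f(L/D)(ρV²/2) = 0.0309·(69.8/0.0691)·(1120·2.173²/2) = 0.0309·1010·2645 = 8.256e+04 Pa.
Head loss h_f = ΔP/(ρg) = 8.256e+04/(1120·9.81) = 7.51 m.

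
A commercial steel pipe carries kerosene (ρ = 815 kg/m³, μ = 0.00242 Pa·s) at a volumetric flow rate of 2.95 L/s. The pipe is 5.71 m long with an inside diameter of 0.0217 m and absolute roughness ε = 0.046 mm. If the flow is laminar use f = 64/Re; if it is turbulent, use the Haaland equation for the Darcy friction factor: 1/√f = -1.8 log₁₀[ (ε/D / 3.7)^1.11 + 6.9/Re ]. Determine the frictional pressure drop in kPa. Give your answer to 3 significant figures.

Q = 2.95 L/s = 2.95/1000 = 0.00295 m³/s.
Cross-sectional area A = πD²/4 = π(0.0217)²/4 = 0.0003698 m²; mean velocity V = Q/A = 0.00295/0.0003698 = 7.977 m/s.
Reynolds number Re = ρVD/μ = 815 · 7.977 · 0.0217 / 0.00242 = 5.829e+04.
Re > 4000 → turbulent. Relative roughness ε/D = 4.6e-05/0.0217 = 0.00212. Haaland: 1/√f = -1.8 log₁₀[(0.00212/3.7)^1.11 + 6.9/5.829e+04] = -1.8 log₁₀[0.000252 + 0.000118] = 6.176, so f = 0.02621.
Darcy-Weisbach: ΔP = f(L/D)(ρV²/2) = 0.02621·(5.71/0.0217)·(815·7.977²/2) = 0.02621·263.1·2.593e+04 = 1.788e+05 Pa.
ΔP = 1.788e+05 Pa = 179 kPa.

ΔP ≈ 179 kPa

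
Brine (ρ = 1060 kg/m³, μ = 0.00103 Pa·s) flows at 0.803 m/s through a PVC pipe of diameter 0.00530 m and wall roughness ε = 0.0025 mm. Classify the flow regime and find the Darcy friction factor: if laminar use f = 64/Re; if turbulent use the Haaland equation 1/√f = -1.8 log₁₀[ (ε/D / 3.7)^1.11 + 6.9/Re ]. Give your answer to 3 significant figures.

f ≈ 0.0397

Re = ρVD/μ = 1060·0.803·0.0053/0.00103 = 4380.
Re > 4000 → turbulent. ε/D = 2.5e-06/0.0053 = 0.000472; Haaland: 1/√f = -1.8 log₁₀[4.75e-05 + 0.00158] = 5.021, so f = 0.03966.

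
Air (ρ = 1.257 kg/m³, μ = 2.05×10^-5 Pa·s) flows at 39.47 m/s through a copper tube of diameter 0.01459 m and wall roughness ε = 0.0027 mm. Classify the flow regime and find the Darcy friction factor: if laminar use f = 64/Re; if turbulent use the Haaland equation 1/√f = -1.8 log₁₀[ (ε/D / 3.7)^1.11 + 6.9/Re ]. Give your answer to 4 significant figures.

Re = ρVD/μ = 1.257·39.47·0.01459/2.05e-05 = 3.531e+04.
Re > 4000 → turbulent. ε/D = 2.7e-06/0.01459 = 0.000185; Haaland: 1/√f = -1.8 log₁₀[1.68e-05 + 0.000195] = 6.612, so f = 0.02288.

f ≈ 0.02288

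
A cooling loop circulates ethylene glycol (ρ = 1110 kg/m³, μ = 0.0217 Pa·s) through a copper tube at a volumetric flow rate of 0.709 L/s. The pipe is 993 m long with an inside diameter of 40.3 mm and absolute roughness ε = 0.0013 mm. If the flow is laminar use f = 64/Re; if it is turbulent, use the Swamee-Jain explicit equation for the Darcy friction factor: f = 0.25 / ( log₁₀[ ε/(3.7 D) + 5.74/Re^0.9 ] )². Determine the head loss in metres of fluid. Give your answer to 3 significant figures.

h_f ≈ 21.7 m

Q = 0.709 L/s = 0.709/1000 = 0.000709 m³/s.
Cross-sectional area A = πD²/4 = π(0.0403)²/4 = 0.001276 m²; mean velocity V = Q/A = 0.000709/0.001276 = 0.5558 m/s.
Reynolds number Re = ρVD/μ = 1110 · 0.5558 · 0.0403 / 0.0217 = 1146.
Re < 2300 → laminar flow, so f = 64/Re = 64/1146 = 0.05586 (the turbulent correlation is not needed).
Darcy-Weisbach: ΔP = f(L/D)(ρV²/2) = 0.05586·(993/0.0403)·(1110·0.5558²/2) = 0.05586·2.464e+04·171.5 = 2.36e+05 Pa.
Head loss h_f = ΔP/(ρg) = 2.36e+05/(1110·9.81) = 21.7 m.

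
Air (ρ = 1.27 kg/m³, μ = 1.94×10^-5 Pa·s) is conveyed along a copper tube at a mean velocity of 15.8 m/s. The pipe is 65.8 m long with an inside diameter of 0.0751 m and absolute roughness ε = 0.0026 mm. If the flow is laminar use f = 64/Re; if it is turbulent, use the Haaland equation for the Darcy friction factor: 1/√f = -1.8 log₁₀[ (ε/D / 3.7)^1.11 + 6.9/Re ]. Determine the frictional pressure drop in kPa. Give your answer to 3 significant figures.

ΔP ≈ 2.63 kPa

Reynolds number Re = ρVD/μ = 1.27 · 15.8 · 0.0751 / 1.94e-05 = 7.768e+04.
Re > 4000 → turbulent. Relative roughness ε/D = 2.6e-06/0.0751 = 3.46e-05. Haaland: 1/√f = -1.8 log₁₀[(3.46e-05/3.7)^1.11 + 6.9/7.768e+04] = -1.8 log₁₀[2.62e-06 + 8.88e-05] = 7.27, so f = 0.01892.
Darcy-Weisbach: ΔP = f(L/D)(ρV²/2) = 0.01892·(65.8/0.0751)·(1.27·15.8²/2) = 0.01892·876.2·158.5 = 2628 Pa.
ΔP = 2628 Pa = 2.63 kPa.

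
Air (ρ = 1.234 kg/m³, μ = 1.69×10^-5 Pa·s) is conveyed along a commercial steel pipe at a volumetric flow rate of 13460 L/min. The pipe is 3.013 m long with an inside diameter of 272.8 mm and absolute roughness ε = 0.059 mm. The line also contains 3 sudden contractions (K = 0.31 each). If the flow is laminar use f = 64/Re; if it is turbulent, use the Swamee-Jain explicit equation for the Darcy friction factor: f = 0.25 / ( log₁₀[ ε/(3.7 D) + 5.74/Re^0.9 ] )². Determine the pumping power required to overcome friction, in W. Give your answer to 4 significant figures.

Q = 13460 L/min = 13460/60000 = 0.2243 m³/s.
Cross-sectional area A = πD²/4 = π(0.2728)²/4 = 0.05845 m²; mean velocity V = Q/A = 0.2243/0.05845 = 3.838 m/s.
Reynolds number Re = ρVD/μ = 1.234 · 3.838 · 0.2728 / 1.69e-05 = 7.645e+04.
Re > 4000 → turbulent. Relative roughness ε/D = 5.9e-05/0.2728 = 0.000216. Swamee-Jain: f = 0.25/(log₁₀[0.000216/3.7 + 5.74/7.645e+04^0.9])² = 0.25/(log₁₀[5.85e-05 + 0.000231])² = 0.25/(-3.538)² = 0.01997.
Total minor-loss coefficient ΣK = 3·0.31 = 0.93.
ΔP = [f·L/D + ΣK]·(ρV²/2) = [0.01997·3.013/0.2728 + 0.93]·(1.234·3.838²/2) = [0.2206 + 0.93]·9.089 = 10.46 Pa.
Pumping power P = QΔP = 0.2243·10.46 = 2.3459 W = 2.346 W.

P ≈ 2.346 W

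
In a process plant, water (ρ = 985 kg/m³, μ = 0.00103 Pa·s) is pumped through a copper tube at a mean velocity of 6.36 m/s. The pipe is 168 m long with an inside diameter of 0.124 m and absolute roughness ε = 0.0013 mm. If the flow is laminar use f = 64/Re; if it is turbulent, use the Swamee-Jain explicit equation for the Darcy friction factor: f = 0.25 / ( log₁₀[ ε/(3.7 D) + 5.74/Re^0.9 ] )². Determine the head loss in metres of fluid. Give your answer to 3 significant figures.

Reynolds number Re = ρVD/μ = 985 · 6.36 · 0.124 / 0.00103 = 7.542e+05.
Re > 4000 → turbulent. Relative roughness ε/D = 1.3e-06/0.124 = 1.05e-05. Swamee-Jain: f = 0.25/(log₁₀[1.05e-05/3.7 + 5.74/7.542e+05^0.9])² = 0.25/(log₁₀[2.83e-06 + 2.95e-05])² = 0.25/(-4.491)² = 0.0124.
Darcy-Weisbach: ΔP = f(L/D)(ρV²/2) = 0.0124·(168/0.124)·(985·6.36²/2) = 0.0124·1355·1.992e+04 = 3.346e+05 Pa.
Head loss h_f = ΔP/(ρg) = 3.346e+05/(985·9.81) = 34.6 m.

h_f ≈ 34.6 m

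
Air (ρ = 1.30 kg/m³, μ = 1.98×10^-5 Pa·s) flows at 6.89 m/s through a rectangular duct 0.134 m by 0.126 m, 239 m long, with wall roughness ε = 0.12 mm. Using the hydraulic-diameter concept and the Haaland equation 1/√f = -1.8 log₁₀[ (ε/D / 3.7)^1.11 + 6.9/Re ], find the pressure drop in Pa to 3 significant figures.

Hydraulic diameter D_h = 4A/P = 4·(0.134·0.126)/(2·(0.134+0.126)) = 0.06754/0.52 = 0.1299 m.
Re = ρVD_h/μ = 1.3·6.89·0.1299/1.98e-05 = 5.875e+04.
ε/D_h = 0.00012/0.1299 = 0.000924; Haaland gives 1/√f = -1.8 log₁₀[0.0001+0.000117] = 6.592, so f = 0.02301.
ΔP = f(L/D_h)(ρV²/2) = 0.02301·239/0.1299·30.86 = 1307 Pa.

ΔP ≈ 1310 Pa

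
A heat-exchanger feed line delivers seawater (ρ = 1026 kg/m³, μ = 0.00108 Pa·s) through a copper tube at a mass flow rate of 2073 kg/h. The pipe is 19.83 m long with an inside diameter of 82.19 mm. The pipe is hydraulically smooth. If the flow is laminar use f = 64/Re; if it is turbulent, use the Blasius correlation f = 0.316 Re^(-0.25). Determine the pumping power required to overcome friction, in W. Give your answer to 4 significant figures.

ṁ = 2073 kg/h = 2073/3600 = 0.5758 kg/s.
A = πD²/4 = π(0.08219)²/4 = 0.005306 m²; mean velocity V = ṁ/(ρA) = 0.5758/(1026 · 0.005306) = 0.1058 m/s.
Reynolds number Re = ρVD/μ = 1026 · 0.1058 · 0.08219 / 0.00108 = 8260.
Re > 4000 → turbulent. Smooth-pipe (Blasius): f = 0.316 Re^(-0.25) = 0.316/(8260)^0.25 = 0.03315.
Darcy-Weisbach: ΔP = f(L/D)(ρV²/2) = 0.03315·(19.83/0.08219)·(1026·0.1058²/2) = 0.03315·241.3·5.741 = 45.91 Pa.
Q = ṁ/ρ = 0.5758/1026 = 0.0005612 m³/s.
Pumping power P = QΔP = 0.0005612·45.91 = 0.025767 W = 0.02577 W.

P ≈ 0.02577 W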